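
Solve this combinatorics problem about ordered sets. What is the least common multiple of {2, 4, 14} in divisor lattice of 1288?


In a divisor lattice, join = lcm (least common multiple).
Compute lcm iteratively: start with first element, then lcm(current, next).
Elements: [2, 4, 14]
lcm(2,4) = 4
lcm(4,14) = 28
Final lcm = 28


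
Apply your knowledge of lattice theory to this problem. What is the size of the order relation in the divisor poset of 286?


The order relation is {(a,b) : a <= b}, reflexive so it includes (a,a).
Examples: (1,1), (1,11), (1,13), (1,143), (1,2), ...
Total ordered pairs: 27


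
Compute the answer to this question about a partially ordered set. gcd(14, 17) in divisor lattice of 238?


Meet=gcd.
gcd(14,17)=1


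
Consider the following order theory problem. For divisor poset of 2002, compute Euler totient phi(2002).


phi(n) = n * prod_{p|n} (1 - 1/p).
Prime divisors of 2002: [2, 7, 11, 13]
phi(2002) = 2002 * (1 - 1/2) * (1 - 1/7) * (1 - 1/11) * (1 - 1/13)
phi(2002) = 720


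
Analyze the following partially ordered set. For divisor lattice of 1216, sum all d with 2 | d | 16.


Interval [2,16] in divisors of 1216: [2, 4, 8, 16]
Sum = 30


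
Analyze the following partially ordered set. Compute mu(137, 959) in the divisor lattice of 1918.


In a divisor lattice, mu(a,b) = mu(b/a) where mu is the classical Mobius function.
b/a = 959/137 = 7
Prime factorization of 7: primes [7]
7 is squarefree with 1 prime factor(s), so mu(7) = (-1)^1 = -1


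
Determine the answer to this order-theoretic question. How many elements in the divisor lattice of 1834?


Divisors of 1834: [1, 2, 7, 14, 131, 262, 917, 1834]
Count: 8


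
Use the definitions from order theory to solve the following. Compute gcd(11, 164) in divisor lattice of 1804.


In a divisor lattice, meet = gcd (greatest common divisor).
By Euclidean algorithm or factoring: gcd(11,164) = 1


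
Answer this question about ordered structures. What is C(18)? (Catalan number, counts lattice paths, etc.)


C(n) = C(2n, n) / (n+1).
C(36, 18) = 9075135300
C(18) = 9075135300 / 19 = 477638700


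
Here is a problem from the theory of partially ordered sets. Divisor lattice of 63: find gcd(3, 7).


In a divisor lattice, meet = gcd (greatest common divisor).
By Euclidean algorithm or factoring: gcd(3,7) = 1


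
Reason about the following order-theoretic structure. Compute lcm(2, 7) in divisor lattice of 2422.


In a divisor lattice, join = lcm (least common multiple).
gcd(2,7) = 1
lcm(2,7) = 2*7/gcd = 14/1 = 14


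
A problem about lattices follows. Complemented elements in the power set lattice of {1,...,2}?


An element a is complemented if some b has a meet b = bottom, a join b = top.
every subset A has complement S\A, so all elements are complemented.
Complemented elements: {}, {1}, {2}, {1,2}
Count: 4


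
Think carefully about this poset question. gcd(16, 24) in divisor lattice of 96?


Meet=gcd.
gcd(16,24)=8


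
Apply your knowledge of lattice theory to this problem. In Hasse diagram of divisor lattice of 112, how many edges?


A cover relation a -< b holds when a < b with no c strictly between.
Cover relations:
  1 -< 2
  1 -< 7
  2 -< 4
  2 -< 14
  4 -< 8
  4 -< 28
  7 -< 14
  8 -< 16
  ...5 more
Total: 13


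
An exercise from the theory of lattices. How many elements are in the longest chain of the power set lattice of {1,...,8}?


A chain is a totally ordered subset; we count the number of elements in a maximum chain.
Compute, for each element x, the size of the longest chain ending at x:
  {}: 1
  {1}: 2
  {2}: 2
  {3}: 2
  {4}: 2
  {5}: 2
  ...
A maximum chain: {} < {1} < {1,2} < {1,2,3} < {1,2,3,4} < {1,2,3,4,5} < {1,2,3,4,5,6} < {1,2,3,4,5,6,7} < {1,2,3,4,5,6,7,8}
Number of elements in the longest chain: 9


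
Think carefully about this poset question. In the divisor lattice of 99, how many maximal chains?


A maximal chain goes from the minimum element to a maximal element via cover relations.
Counting all min-to-max paths in the cover graph.
Total maximal chains: 3


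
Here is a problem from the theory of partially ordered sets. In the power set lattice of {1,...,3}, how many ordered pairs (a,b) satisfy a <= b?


The order relation is {(a,b) : a <= b}, reflexive so it includes (a,a).
Examples: ({},{}), ({},{1,2}), ({},{1,2,3}), ({},{1,3}), ({},{1}), ...
Total ordered pairs: 27


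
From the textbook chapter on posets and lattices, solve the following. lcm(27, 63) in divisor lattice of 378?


Join=lcm.
gcd(27,63)=9
lcm=189


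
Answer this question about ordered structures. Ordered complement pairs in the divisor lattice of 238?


Complement pair (a,b): a meet b = bottom, a join b = top.
Here: gcd(a,b)=1 and lcm(a,b)=238, i.e. a*b=238 with a,b coprime.
Pairs found: (1,238), (2,119), (7,34), (14,17), ... (4 more)
Total ordered pairs: 8


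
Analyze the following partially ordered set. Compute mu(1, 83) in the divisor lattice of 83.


In a divisor lattice, mu(a,b) = mu(b/a) where mu is the classical Mobius function.
b/a = 83/1 = 83
Prime factorization of 83: primes [83]
83 is squarefree with 1 prime factor(s), so mu(83) = (-1)^1 = -1


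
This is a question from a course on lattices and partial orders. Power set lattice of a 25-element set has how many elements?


Power set = 2^n.
2^25 = 33554432


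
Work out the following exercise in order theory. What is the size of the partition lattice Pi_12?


B(n) = number of set partitions of an n-element set.
B(n) satisfies the recurrence: B(n+1) = sum_k C(n,k)*B(k).
B(12) = 4213597


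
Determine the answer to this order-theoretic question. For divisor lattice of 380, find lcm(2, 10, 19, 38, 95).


In a divisor lattice, join = lcm (least common multiple).
Compute lcm iteratively: start with first element, then lcm(current, next).
Elements: [2, 10, 19, 38, 95]
lcm(2,10) = 10
lcm(10,19) = 190
lcm(190,38) = 190
lcm(190,95) = 190
Final lcm = 190


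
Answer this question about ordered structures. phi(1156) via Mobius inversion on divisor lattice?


phi(n) = n * prod_{p|n} (1 - 1/p).
Prime divisors of 1156: [2, 17]
phi(1156) = 1156 * (1 - 1/2) * (1 - 1/17)
phi(1156) = 544


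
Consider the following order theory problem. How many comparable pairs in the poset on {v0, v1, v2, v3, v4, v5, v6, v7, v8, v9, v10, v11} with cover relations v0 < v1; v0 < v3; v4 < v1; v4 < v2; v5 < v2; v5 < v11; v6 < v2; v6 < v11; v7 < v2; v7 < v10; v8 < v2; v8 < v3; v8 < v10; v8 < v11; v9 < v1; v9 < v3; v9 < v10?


A comparable pair {a,b} has a < b or b < a in the order.
Count unordered pairs where one element is strictly below the other.
Examples: {v0,v1}, {v0,v3}, {v1,v4}, {v1,v9}, ...
Total comparable pairs: 17


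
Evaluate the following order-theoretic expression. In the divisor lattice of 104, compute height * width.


Height = length of longest chain minus 1; width = size of largest antichain.
A maximum chain: 1 | 13 | 26 | 52 | 104  (height 4).
A maximum antichain: {2, 13}  (width 2).
Product = 4 * 2 = 8


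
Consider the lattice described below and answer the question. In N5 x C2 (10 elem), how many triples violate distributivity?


Distributive law: a ^ (b v c) = (a ^ b) v (a ^ c).
Check all 10^3 = 1000 ordered triples (a,b,c).
  e.g. a=(b,0), b=(a,0), c=(c,0): lhs=(b,0) != rhs=(a,0)
  e.g. a=(b,0), b=(a,0), c=(c,1): lhs=(b,0) != rhs=(a,0)
Total violating triples: 16


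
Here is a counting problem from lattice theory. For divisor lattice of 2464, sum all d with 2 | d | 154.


Interval [2,154] in divisors of 2464: [2, 14, 22, 154]
Sum = 192


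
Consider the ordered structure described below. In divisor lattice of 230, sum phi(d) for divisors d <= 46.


Divisors of 230 up to 46: [1, 2, 5, 10, 23, 46]
phi values: [1, 1, 4, 4, 22, 22]
Sum = 54


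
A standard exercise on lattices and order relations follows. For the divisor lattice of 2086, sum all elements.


sigma(n) = sum of divisors.
Divisors of 2086: [1, 2, 7, 14, 149, 298, 1043, 2086]
Sum = 3600


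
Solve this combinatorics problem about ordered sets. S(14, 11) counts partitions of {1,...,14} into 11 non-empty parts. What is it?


S(n,k) = k*S(n-1,k) + S(n-1,k-1).
S(13,11) = 2431, S(13,10) = 39325
S(14,11) = 11*2431 + 39325 = 26741 + 39325
S(14,11) = 66066


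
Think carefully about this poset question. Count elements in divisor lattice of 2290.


Divisors of 2290: [1, 2, 5, 10, 229, 458, 1145, 2290]
Count: 8


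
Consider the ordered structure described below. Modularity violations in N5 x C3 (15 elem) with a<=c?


Modular law: if a <= c then a v (b ^ c) = (a v b) ^ c.
Check all triples (a,b,c) with a <= c among 15 elements.
  e.g. a=(a,0), b=(c,0), c=(b,0): lhs=(a,0) != rhs=(b,0)
  e.g. a=(a,0), b=(c,1), c=(b,0): lhs=(a,0) != rhs=(b,0)
Total violating triples: 18


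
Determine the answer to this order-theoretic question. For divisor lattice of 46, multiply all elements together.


Divisors of 46: [1, 2, 23, 46]
Product = n^(d(n)/2) = 46^(4/2)
Product = 2116


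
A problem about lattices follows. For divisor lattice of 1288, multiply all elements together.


Divisors of 1288: [1, 2, 4, 7, 8, 14, 23, 28, 46, 56, 92, 161, 184, 322, 644, 1288]
Product = n^(d(n)/2) = 1288^(16/2)
Product = 7574027963090657918058496


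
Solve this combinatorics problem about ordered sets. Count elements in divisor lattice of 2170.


Divisors of 2170: [1, 2, 5, 7, 10, 14, 31, 35, 62, 70, 155, 217, 310, 434, 1085, 2170]
Count: 16


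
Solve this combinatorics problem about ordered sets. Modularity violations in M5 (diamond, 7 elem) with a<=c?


Modular law: if a <= c then a v (b ^ c) = (a v b) ^ c.
Check all triples (a,b,c) with a <= c among 7 elements.
This lattice is modular (diamonds M_m and their chain-products are modular).
Total violating triples: 0


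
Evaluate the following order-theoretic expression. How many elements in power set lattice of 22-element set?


Power set = 2^n.
2^22 = 4194304


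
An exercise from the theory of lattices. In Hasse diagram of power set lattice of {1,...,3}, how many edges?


A cover relation a -< b holds when a < b with no c strictly between.
Cover relations:
  {} -< {1}
  {} -< {2}
  {} -< {3}
  {1} -< {1,2}
  {1} -< {1,3}
  {2} -< {1,2}
  {2} -< {2,3}
  {3} -< {1,3}
  ...4 more
Total: 12


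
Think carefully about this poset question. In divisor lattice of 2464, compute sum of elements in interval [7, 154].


Interval [7,154] in divisors of 2464: [7, 14, 77, 154]
Sum = 252


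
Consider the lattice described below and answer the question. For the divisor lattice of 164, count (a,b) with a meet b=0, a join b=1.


Complement pair (a,b): a meet b = bottom, a join b = top.
Here: gcd(a,b)=1 and lcm(a,b)=164, i.e. a*b=164 with a,b coprime.
Pairs found: (1,164), (4,41), (41,4), (164,1)
Total ordered pairs: 4


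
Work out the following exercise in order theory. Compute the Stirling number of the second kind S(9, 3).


S(n,k) = k*S(n-1,k) + S(n-1,k-1).
S(8,3) = 966, S(8,2) = 127
S(9,3) = 3*966 + 127 = 2898 + 127
S(9,3) = 3025


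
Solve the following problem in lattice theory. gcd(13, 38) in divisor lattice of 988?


Meet=gcd.
gcd(13,38)=1


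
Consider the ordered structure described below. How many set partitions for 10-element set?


B(n) = number of set partitions of an n-element set.
B(n) satisfies the recurrence: B(n+1) = sum_k C(n,k)*B(k).
B(10) = 115975


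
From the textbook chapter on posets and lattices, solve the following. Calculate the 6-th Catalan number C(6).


C(n) = C(2n, n) / (n+1).
C(12, 6) = 924
C(6) = 924 / 7 = 132


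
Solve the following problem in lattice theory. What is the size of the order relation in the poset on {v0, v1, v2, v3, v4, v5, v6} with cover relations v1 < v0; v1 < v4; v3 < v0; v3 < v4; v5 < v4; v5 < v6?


The order relation is {(a,b) : a <= b}, reflexive so it includes (a,a).
Examples: (v0,v0), (v1,v0), (v1,v1), (v1,v4), (v2,v2), ...
Total ordered pairs: 13


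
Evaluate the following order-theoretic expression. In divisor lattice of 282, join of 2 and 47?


In a divisor lattice, join = lcm (least common multiple).
gcd(2,47) = 1
lcm(2,47) = 2*47/gcd = 94/1 = 94


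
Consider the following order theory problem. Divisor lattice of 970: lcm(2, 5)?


Join=lcm.
gcd(2,5)=1
lcm=10


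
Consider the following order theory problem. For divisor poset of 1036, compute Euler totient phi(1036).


phi(n) = n * prod_{p|n} (1 - 1/p).
Prime divisors of 1036: [2, 7, 37]
phi(1036) = 1036 * (1 - 1/2) * (1 - 1/7) * (1 - 1/37)
phi(1036) = 432


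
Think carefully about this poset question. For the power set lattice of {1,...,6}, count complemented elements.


An element a is complemented if some b has a meet b = bottom, a join b = top.
every subset A has complement S\A, so all elements are complemented.
Complemented elements: {}, {1}, {2}, {3}, {4}, {5}, ... (58 more)
Count: 64


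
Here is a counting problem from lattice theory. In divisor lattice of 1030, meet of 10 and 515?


In a divisor lattice, meet = gcd (greatest common divisor).
By Euclidean algorithm or factoring: gcd(10,515) = 5


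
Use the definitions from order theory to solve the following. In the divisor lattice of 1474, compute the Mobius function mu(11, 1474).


In a divisor lattice, mu(a,b) = mu(b/a) where mu is the classical Mobius function.
b/a = 1474/11 = 134
Prime factorization of 134: primes [2, 67]
134 is squarefree with 2 prime factor(s), so mu(134) = (-1)^2 = 1


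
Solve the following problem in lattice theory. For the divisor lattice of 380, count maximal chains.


A maximal chain goes from the minimum element to a maximal element via cover relations.
Counting all min-to-max paths in the cover graph.
Total maximal chains: 12


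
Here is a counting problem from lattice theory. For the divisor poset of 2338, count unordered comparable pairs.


A comparable pair {a,b} has a < b or b < a in the order.
Count unordered pairs where one element is strictly below the other.
Examples: {1,2}, {1,7}, {1,14}, {1,167}, ...
Total comparable pairs: 19


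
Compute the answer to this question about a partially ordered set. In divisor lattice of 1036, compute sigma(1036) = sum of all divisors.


sigma(n) = sum of divisors.
Divisors of 1036: [1, 2, 4, 7, 14, 28, 37, 74, 148, 259, 518, 1036]
Sum = 2128


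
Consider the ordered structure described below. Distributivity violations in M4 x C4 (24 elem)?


Distributive law: a ^ (b v c) = (a ^ b) v (a ^ c).
Check all 24^3 = 13824 ordered triples (a,b,c).
  e.g. a=(a1,0), b=(a2,0), c=(a3,0): lhs=(a1,0) != rhs=(0,0)
  e.g. a=(a1,0), b=(a2,0), c=(a3,1): lhs=(a1,0) != rhs=(0,0)
Total violating triples: 1536


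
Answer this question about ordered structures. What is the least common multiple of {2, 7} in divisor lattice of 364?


In a divisor lattice, join = lcm (least common multiple).
Compute lcm iteratively: start with first element, then lcm(current, next).
Elements: [2, 7]
lcm(2,7) = 14
Final lcm = 14


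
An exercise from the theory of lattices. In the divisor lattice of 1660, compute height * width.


Height = length of longest chain minus 1; width = size of largest antichain.
A maximum chain: 1 | 83 | 415 | 830 | 1660  (height 4).
A maximum antichain: {4, 10, 166, 415}  (width 4).
Product = 4 * 4 = 16


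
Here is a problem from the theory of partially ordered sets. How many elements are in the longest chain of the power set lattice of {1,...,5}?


A chain is a totally ordered subset; we count the number of elements in a maximum chain.
Compute, for each element x, the size of the longest chain ending at x:
  {}: 1
  {1}: 2
  {2}: 2
  {3}: 2
  {4}: 2
  {5}: 2
  ...
A maximum chain: {} < {1} < {1,2} < {1,2,3} < {1,2,3,4} < {1,2,3,4,5}
Number of elements in the longest chain: 6


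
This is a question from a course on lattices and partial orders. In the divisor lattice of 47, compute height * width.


Height = length of longest chain minus 1; width = size of largest antichain.
A maximum chain: 1 | 47  (height 1).
A maximum antichain: {1}  (width 1).
Product = 1 * 1 = 1


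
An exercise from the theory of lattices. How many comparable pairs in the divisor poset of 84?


A comparable pair {a,b} has a < b or b < a in the order.
Count unordered pairs where one element is strictly below the other.
Examples: {1,2}, {1,3}, {1,4}, {1,6}, ...
Total comparable pairs: 42


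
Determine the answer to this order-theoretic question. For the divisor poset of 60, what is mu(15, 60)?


In a divisor lattice, mu(a,b) = mu(b/a) where mu is the classical Mobius function.
b/a = 60/15 = 4
Prime factorization of 4: primes [2]
4 is not squarefree, so mu(4) = 0


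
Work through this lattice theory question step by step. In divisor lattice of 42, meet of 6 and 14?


In a divisor lattice, meet = gcd (greatest common divisor).
By Euclidean algorithm or factoring: gcd(6,14) = 2


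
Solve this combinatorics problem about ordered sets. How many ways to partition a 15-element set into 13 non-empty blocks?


S(n,k) = k*S(n-1,k) + S(n-1,k-1).
S(14,13) = 91, S(14,12) = 3367
S(15,13) = 13*91 + 3367 = 1183 + 3367
S(15,13) = 4550


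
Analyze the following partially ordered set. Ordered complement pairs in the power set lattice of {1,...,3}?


Complement pair (a,b): a meet b = bottom, a join b = top.
Here: A intersect B = {} and A union B = {1,...,3}.
Pairs found: ({},{1,2,3}), ({1},{2,3}), ({2},{1,3}), ({3},{1,2}), ... (4 more)
Total ordered pairs: 8


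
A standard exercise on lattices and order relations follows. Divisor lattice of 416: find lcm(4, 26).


In a divisor lattice, join = lcm (least common multiple).
gcd(4,26) = 2
lcm(4,26) = 4*26/gcd = 104/2 = 52


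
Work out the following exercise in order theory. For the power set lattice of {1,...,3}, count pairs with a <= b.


The order relation is {(a,b) : a <= b}, reflexive so it includes (a,a).
Examples: ({},{}), ({},{1,2}), ({},{1,2,3}), ({},{1,3}), ({},{1}), ...
Total ordered pairs: 27


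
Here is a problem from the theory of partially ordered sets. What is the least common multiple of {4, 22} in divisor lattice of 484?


In a divisor lattice, join = lcm (least common multiple).
Compute lcm iteratively: start with first element, then lcm(current, next).
Elements: [4, 22]
lcm(4,22) = 44
Final lcm = 44


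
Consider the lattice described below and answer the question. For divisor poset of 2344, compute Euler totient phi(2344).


phi(n) = n * prod_{p|n} (1 - 1/p).
Prime divisors of 2344: [2, 293]
phi(2344) = 2344 * (1 - 1/2) * (1 - 1/293)
phi(2344) = 1168


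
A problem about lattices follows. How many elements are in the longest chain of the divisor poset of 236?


A chain is a totally ordered subset; we count the number of elements in a maximum chain.
Compute, for each element x, the size of the longest chain ending at x:
  1: 1
  2: 2
  59: 2
  4: 3
  118: 3
  236: 4
A maximum chain: 1 < 2 < 4 < 236
Number of elements in the longest chain: 4


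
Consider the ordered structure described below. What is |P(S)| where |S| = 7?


Power set = 2^n.
2^7 = 128


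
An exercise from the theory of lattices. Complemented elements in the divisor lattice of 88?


An element a is complemented if some b has a meet b = bottom, a join b = top.
a is complemented iff gcd(a, n/a)=1, i.e. a is a unitary divisor of 88.
Complemented elements: 1, 8, 11, 88
Count: 4


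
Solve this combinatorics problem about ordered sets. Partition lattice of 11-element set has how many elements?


B(n) = number of set partitions of an n-element set.
B(n) satisfies the recurrence: B(n+1) = sum_k C(n,k)*B(k).
B(11) = 678570


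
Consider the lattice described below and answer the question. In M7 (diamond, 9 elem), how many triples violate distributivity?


Distributive law: a ^ (b v c) = (a ^ b) v (a ^ c).
Check all 9^3 = 729 ordered triples (a,b,c).
  e.g. a=a1, b=a2, c=a3: lhs=a1 != rhs=0
  e.g. a=a1, b=a2, c=a4: lhs=a1 != rhs=0
Total violating triples: 210


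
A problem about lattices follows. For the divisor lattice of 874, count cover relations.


A cover relation a -< b holds when a < b with no c strictly between.
Cover relations:
  1 -< 2
  1 -< 19
  1 -< 23
  2 -< 38
  2 -< 46
  19 -< 38
  19 -< 437
  23 -< 46
  ...4 more
Total: 12


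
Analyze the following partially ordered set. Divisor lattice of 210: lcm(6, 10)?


Join=lcm.
gcd(6,10)=2
lcm=30


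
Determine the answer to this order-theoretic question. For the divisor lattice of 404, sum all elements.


sigma(n) = sum of divisors.
Divisors of 404: [1, 2, 4, 101, 202, 404]
Sum = 714


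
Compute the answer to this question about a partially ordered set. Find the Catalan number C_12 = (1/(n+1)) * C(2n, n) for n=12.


C(n) = C(2n, n) / (n+1).
C(24, 12) = 2704156
C(12) = 2704156 / 13 = 208012


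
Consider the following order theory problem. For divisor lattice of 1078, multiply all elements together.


Divisors of 1078: [1, 2, 7, 11, 14, 22, 49, 77, 98, 154, 539, 1078]
Product = n^(d(n)/2) = 1078^(12/2)
Product = 1569323814085808704


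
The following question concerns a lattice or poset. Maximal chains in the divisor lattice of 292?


A maximal chain goes from the minimum element to a maximal element via cover relations.
Counting all min-to-max paths in the cover graph.
Total maximal chains: 3


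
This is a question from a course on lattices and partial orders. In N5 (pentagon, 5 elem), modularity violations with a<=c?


Modular law: if a <= c then a v (b ^ c) = (a v b) ^ c.
Check all triples (a,b,c) with a <= c among 5 elements.
  e.g. a=a, b=c, c=b: lhs=a != rhs=b
Total violating triples: 1


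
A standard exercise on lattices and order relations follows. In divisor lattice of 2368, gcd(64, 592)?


Meet=gcd.
gcd(64,592)=16


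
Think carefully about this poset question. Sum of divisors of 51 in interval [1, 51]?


Interval [1,51] in divisors of 51: [1, 3, 17, 51]
Sum = 72


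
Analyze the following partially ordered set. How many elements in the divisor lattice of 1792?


Divisors of 1792: [1, 2, 4, 7, 8, 14, 16, 28, 32, 56, 64, 112, 128, 224, 256, 448, 896, 1792]
Count: 18


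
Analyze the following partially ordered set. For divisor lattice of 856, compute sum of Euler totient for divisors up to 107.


Divisors of 856 up to 107: [1, 2, 4, 8, 107]
phi values: [1, 1, 2, 4, 106]
Sum = 114


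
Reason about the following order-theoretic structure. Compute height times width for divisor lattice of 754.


Height = length of longest chain minus 1; width = size of largest antichain.
A maximum chain: 1 | 29 | 377 | 754  (height 3).
A maximum antichain: {2, 13, 29}  (width 3).
Product = 3 * 3 = 9


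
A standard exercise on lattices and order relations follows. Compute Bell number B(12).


B(n) = number of set partitions of an n-element set.
B(n) satisfies the recurrence: B(n+1) = sum_k C(n,k)*B(k).
B(12) = 4213597


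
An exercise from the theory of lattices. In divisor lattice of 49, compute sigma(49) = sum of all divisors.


sigma(n) = sum of divisors.
Divisors of 49: [1, 7, 49]
Sum = 57


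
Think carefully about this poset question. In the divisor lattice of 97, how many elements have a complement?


An element a is complemented if some b has a meet b = bottom, a join b = top.
a is complemented iff gcd(a, n/a)=1, i.e. a is a unitary divisor of 97.
Complemented elements: 1, 97
Count: 2


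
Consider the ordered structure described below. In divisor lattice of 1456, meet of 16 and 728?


In a divisor lattice, meet = gcd (greatest common divisor).
By Euclidean algorithm or factoring: gcd(16,728) = 8


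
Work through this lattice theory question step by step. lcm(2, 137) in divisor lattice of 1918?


Join=lcm.
gcd(2,137)=1
lcm=274


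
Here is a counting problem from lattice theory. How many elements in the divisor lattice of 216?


Divisors of 216: [1, 2, 3, 4, 6, 8, 9, 12, 18, 24, 27, 36, 54, 72, 108, 216]
Count: 16


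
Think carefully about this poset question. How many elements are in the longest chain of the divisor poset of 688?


A chain is a totally ordered subset; we count the number of elements in a maximum chain.
Compute, for each element x, the size of the longest chain ending at x:
  1: 1
  2: 2
  43: 2
  4: 3
  8: 4
  86: 3
  ...
A maximum chain: 1 < 2 < 4 < 8 < 16 < 688
Number of elements in the longest chain: 6


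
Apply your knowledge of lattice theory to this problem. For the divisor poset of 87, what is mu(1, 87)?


In a divisor lattice, mu(a,b) = mu(b/a) where mu is the classical Mobius function.
b/a = 87/1 = 87
Prime factorization of 87: primes [3, 29]
87 is squarefree with 2 prime factor(s), so mu(87) = (-1)^2 = 1


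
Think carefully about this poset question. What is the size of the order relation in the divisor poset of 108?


The order relation is {(a,b) : a <= b}, reflexive so it includes (a,a).
Examples: (1,1), (1,108), (1,12), (1,18), (1,2), ...
Total ordered pairs: 60


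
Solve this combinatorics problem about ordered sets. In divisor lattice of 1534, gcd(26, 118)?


Meet=gcd.
gcd(26,118)=2


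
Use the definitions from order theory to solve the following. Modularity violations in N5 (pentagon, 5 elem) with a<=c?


Modular law: if a <= c then a v (b ^ c) = (a v b) ^ c.
Check all triples (a,b,c) with a <= c among 5 elements.
  e.g. a=a, b=c, c=b: lhs=a != rhs=b
Total violating triples: 1


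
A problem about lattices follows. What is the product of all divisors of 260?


Divisors of 260: [1, 2, 4, 5, 10, 13, 20, 26, 52, 65, 130, 260]
Product = n^(d(n)/2) = 260^(12/2)
Product = 308915776000000


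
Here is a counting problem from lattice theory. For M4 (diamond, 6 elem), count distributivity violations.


Distributive law: a ^ (b v c) = (a ^ b) v (a ^ c).
Check all 6^3 = 216 ordered triples (a,b,c).
  e.g. a=a1, b=a2, c=a3: lhs=a1 != rhs=0
  e.g. a=a1, b=a2, c=a4: lhs=a1 != rhs=0
Total violating triples: 24


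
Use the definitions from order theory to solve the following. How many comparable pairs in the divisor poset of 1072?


A comparable pair {a,b} has a < b or b < a in the order.
Count unordered pairs where one element is strictly below the other.
Examples: {1,2}, {1,4}, {1,8}, {1,16}, ...
Total comparable pairs: 35


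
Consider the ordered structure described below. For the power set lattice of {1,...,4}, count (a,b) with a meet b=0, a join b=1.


Complement pair (a,b): a meet b = bottom, a join b = top.
Here: A intersect B = {} and A union B = {1,...,4}.
Pairs found: ({},{1,2,3,4}), ({1},{2,3,4}), ({2},{1,3,4}), ({3},{1,2,4}), ... (12 more)
Total ordered pairs: 16


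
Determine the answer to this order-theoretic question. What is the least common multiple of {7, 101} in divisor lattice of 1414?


In a divisor lattice, join = lcm (least common multiple).
Compute lcm iteratively: start with first element, then lcm(current, next).
Elements: [7, 101]
lcm(7,101) = 707
Final lcm = 707


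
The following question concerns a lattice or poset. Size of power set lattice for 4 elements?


Power set = 2^n.
2^4 = 16


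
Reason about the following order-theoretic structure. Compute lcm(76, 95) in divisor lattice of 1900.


In a divisor lattice, join = lcm (least common multiple).
gcd(76,95) = 19
lcm(76,95) = 76*95/gcd = 7220/19 = 380


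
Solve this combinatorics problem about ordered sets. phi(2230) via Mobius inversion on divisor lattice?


phi(n) = n * prod_{p|n} (1 - 1/p).
Prime divisors of 2230: [2, 5, 223]
phi(2230) = 2230 * (1 - 1/2) * (1 - 1/5) * (1 - 1/223)
phi(2230) = 888


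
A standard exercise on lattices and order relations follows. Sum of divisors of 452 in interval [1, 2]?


Interval [1,2] in divisors of 452: [1, 2]
Sum = 3


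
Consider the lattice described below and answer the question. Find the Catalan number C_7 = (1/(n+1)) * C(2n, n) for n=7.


C(n) = C(2n, n) / (n+1).
C(14, 7) = 3432
C(7) = 3432 / 8 = 429


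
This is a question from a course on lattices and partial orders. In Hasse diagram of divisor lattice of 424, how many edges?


A cover relation a -< b holds when a < b with no c strictly between.
Cover relations:
  1 -< 2
  1 -< 53
  2 -< 4
  2 -< 106
  4 -< 8
  4 -< 212
  8 -< 424
  53 -< 106
  ...2 more
Total: 10


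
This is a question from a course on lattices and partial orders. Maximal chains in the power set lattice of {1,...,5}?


A maximal chain goes from the minimum element to a maximal element via cover relations.
Counting all min-to-max paths in the cover graph.
Total maximal chains: 120


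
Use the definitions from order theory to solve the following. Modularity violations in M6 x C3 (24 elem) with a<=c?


Modular law: if a <= c then a v (b ^ c) = (a v b) ^ c.
Check all triples (a,b,c) with a <= c among 24 elements.
This lattice is modular (diamonds M_m and their chain-products are modular).
Total violating triples: 0


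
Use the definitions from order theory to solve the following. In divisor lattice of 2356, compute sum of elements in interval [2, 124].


Interval [2,124] in divisors of 2356: [2, 4, 62, 124]
Sum = 192


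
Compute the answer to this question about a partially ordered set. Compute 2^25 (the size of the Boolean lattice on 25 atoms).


Power set = 2^n.
2^25 = 33554432


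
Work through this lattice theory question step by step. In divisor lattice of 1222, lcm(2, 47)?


Join=lcm.
gcd(2,47)=1
lcm=94


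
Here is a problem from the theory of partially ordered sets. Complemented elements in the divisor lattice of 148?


An element a is complemented if some b has a meet b = bottom, a join b = top.
a is complemented iff gcd(a, n/a)=1, i.e. a is a unitary divisor of 148.
Complemented elements: 1, 4, 37, 148
Count: 4


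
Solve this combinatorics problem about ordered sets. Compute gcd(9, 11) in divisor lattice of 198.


In a divisor lattice, meet = gcd (greatest common divisor).
By Euclidean algorithm or factoring: gcd(9,11) = 1


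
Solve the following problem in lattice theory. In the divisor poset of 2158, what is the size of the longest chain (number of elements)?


A chain is a totally ordered subset; we count the number of elements in a maximum chain.
Compute, for each element x, the size of the longest chain ending at x:
  1: 1
  2: 2
  13: 2
  83: 2
  26: 3
  166: 3
  ...
A maximum chain: 1 < 2 < 26 < 2158
Number of elements in the longest chain: 4


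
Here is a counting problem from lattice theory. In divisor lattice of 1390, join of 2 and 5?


In a divisor lattice, join = lcm (least common multiple).
gcd(2,5) = 1
lcm(2,5) = 2*5/gcd = 10/1 = 10


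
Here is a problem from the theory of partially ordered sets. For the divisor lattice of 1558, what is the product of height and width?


Height = length of longest chain minus 1; width = size of largest antichain.
A maximum chain: 1 | 41 | 779 | 1558  (height 3).
A maximum antichain: {2, 19, 41}  (width 3).
Product = 3 * 3 = 9


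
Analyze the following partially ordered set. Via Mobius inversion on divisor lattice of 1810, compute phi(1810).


phi(n) = n * prod_{p|n} (1 - 1/p).
Prime divisors of 1810: [2, 5, 181]
phi(1810) = 1810 * (1 - 1/2) * (1 - 1/5) * (1 - 1/181)
phi(1810) = 720


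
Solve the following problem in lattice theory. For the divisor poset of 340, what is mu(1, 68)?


In a divisor lattice, mu(a,b) = mu(b/a) where mu is the classical Mobius function.
b/a = 68/1 = 68
Prime factorization of 68: primes [2, 17]
68 is not squarefree, so mu(68) = 0


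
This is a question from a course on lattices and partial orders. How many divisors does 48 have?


Divisors of 48: [1, 2, 3, 4, 6, 8, 12, 16, 24, 48]
Count: 10


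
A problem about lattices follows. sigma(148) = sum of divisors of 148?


sigma(n) = sum of divisors.
Divisors of 148: [1, 2, 4, 37, 74, 148]
Sum = 266


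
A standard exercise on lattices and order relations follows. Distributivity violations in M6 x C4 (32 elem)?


Distributive law: a ^ (b v c) = (a ^ b) v (a ^ c).
Check all 32^3 = 32768 ordered triples (a,b,c).
  e.g. a=(a1,0), b=(a2,0), c=(a3,0): lhs=(a1,0) != rhs=(0,0)
  e.g. a=(a1,0), b=(a2,0), c=(a3,1): lhs=(a1,0) != rhs=(0,0)
Total violating triples: 7680


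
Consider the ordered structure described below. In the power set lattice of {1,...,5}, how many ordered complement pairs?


Complement pair (a,b): a meet b = bottom, a join b = top.
Here: A intersect B = {} and A union B = {1,...,5}.
Pairs found: ({},{1,2,3,4,5}), ({1},{2,3,4,5}), ({2},{1,3,4,5}), ({3},{1,2,4,5}), ... (28 more)
Total ordered pairs: 32


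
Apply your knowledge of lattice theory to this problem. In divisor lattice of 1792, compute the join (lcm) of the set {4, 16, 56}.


In a divisor lattice, join = lcm (least common multiple).
Compute lcm iteratively: start with first element, then lcm(current, next).
Elements: [4, 16, 56]
lcm(4,16) = 16
lcm(16,56) = 112
Final lcm = 112


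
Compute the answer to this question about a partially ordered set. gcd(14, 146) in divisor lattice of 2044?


Meet=gcd.
gcd(14,146)=2


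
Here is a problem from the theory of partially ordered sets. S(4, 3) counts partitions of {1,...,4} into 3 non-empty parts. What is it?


S(n,k) = k*S(n-1,k) + S(n-1,k-1).
S(3,3) = 1, S(3,2) = 3
S(4,3) = 3*1 + 3 = 3 + 3
S(4,3) = 6


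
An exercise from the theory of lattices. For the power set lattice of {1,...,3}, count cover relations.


A cover relation a -< b holds when a < b with no c strictly between.
Cover relations:
  {} -< {1}
  {} -< {2}
  {} -< {3}
  {1} -< {1,2}
  {1} -< {1,3}
  {2} -< {1,2}
  {2} -< {2,3}
  {3} -< {1,3}
  ...4 more
Total: 12


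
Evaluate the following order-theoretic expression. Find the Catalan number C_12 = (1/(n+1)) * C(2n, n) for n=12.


C(n) = C(2n, n) / (n+1).
C(24, 12) = 2704156
C(12) = 2704156 / 13 = 208012


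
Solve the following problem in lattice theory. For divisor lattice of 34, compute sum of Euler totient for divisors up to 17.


Divisors of 34 up to 17: [1, 2, 17]
phi values: [1, 1, 16]
Sum = 18


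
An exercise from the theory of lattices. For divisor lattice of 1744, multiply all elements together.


Divisors of 1744: [1, 2, 4, 8, 16, 109, 218, 436, 872, 1744]
Product = n^(d(n)/2) = 1744^(10/2)
Product = 16133641521332224


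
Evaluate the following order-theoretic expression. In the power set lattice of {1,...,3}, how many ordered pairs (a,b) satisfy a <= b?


The order relation is {(a,b) : a <= b}, reflexive so it includes (a,a).
Examples: ({},{}), ({},{1,2}), ({},{1,2,3}), ({},{1,3}), ({},{1}), ...
Total ordered pairs: 27


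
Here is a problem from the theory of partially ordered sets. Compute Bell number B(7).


B(n) = number of set partitions of an n-element set.
B(n) satisfies the recurrence: B(n+1) = sum_k C(n,k)*B(k).
B(7) = 877


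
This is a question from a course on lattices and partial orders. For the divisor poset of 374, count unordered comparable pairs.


A comparable pair {a,b} has a < b or b < a in the order.
Count unordered pairs where one element is strictly below the other.
Examples: {1,2}, {1,11}, {1,17}, {1,22}, ...
Total comparable pairs: 19


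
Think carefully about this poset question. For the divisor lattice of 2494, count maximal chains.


A maximal chain goes from the minimum element to a maximal element via cover relations.
Counting all min-to-max paths in the cover graph.
Total maximal chains: 6


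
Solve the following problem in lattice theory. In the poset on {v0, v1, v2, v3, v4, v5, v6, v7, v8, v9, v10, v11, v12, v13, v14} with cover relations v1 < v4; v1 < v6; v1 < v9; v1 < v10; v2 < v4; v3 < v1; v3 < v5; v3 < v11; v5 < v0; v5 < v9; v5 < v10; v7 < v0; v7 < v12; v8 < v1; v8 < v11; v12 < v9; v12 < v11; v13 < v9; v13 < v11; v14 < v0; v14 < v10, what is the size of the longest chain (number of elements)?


A chain is a totally ordered subset; we count the number of elements in a maximum chain.
Compute, for each element x, the size of the longest chain ending at x:
  v2: 1
  v3: 1
  v7: 1
  v8: 1
  v13: 1
  v14: 1
  ...
A maximum chain: v3 < v5 < v0
Number of elements in the longest chain: 3


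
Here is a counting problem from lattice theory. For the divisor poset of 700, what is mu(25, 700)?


In a divisor lattice, mu(a,b) = mu(b/a) where mu is the classical Mobius function.
b/a = 700/25 = 28
Prime factorization of 28: primes [2, 7]
28 is not squarefree, so mu(28) = 0


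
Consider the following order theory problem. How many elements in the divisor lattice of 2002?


Divisors of 2002: [1, 2, 7, 11, 13, 14, 22, 26, 77, 91, 143, 154, 182, 286, 1001, 2002]
Count: 16


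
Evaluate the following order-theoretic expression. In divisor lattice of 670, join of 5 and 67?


In a divisor lattice, join = lcm (least common multiple).
gcd(5,67) = 1
lcm(5,67) = 5*67/gcd = 335/1 = 335


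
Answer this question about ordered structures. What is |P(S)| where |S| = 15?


Power set = 2^n.
2^15 = 32768


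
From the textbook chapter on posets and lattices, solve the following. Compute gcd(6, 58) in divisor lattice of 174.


In a divisor lattice, meet = gcd (greatest common divisor).
By Euclidean algorithm or factoring: gcd(6,58) = 2


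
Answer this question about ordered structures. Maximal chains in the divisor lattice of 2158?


A maximal chain goes from the minimum element to a maximal element via cover relations.
Counting all min-to-max paths in the cover graph.
Total maximal chains: 6


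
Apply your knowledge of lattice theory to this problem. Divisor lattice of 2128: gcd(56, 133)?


Meet=gcd.
gcd(56,133)=7


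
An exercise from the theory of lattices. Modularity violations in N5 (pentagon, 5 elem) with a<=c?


Modular law: if a <= c then a v (b ^ c) = (a v b) ^ c.
Check all triples (a,b,c) with a <= c among 5 elements.
  e.g. a=a, b=c, c=b: lhs=a != rhs=b
Total violating triples: 1


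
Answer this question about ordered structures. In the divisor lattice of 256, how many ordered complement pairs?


Complement pair (a,b): a meet b = bottom, a join b = top.
Here: gcd(a,b)=1 and lcm(a,b)=256, i.e. a*b=256 with a,b coprime.
Pairs found: (1,256), (256,1)
Total ordered pairs: 2


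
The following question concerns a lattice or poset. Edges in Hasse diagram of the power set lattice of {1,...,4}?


A cover relation a -< b holds when a < b with no c strictly between.
Cover relations:
  {} -< {1}
  {} -< {2}
  {} -< {3}
  {} -< {4}
  {1} -< {1,2}
  {1} -< {1,3}
  {1} -< {1,4}
  {2} -< {1,2}
  ...24 more
Total: 32


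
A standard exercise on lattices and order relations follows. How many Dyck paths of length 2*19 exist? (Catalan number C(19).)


C(n) = C(2n, n) / (n+1).
C(38, 19) = 35345263800
C(19) = 35345263800 / 20 = 1767263190


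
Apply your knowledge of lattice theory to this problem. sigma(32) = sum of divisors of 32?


sigma(n) = sum of divisors.
Divisors of 32: [1, 2, 4, 8, 16, 32]
Sum = 63


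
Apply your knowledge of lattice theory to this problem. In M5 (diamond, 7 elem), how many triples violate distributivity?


Distributive law: a ^ (b v c) = (a ^ b) v (a ^ c).
Check all 7^3 = 343 ordered triples (a,b,c).
  e.g. a=a1, b=a2, c=a3: lhs=a1 != rhs=0
  e.g. a=a1, b=a2, c=a4: lhs=a1 != rhs=0
Total violating triples: 60


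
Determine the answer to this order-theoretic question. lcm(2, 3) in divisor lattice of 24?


Join=lcm.
gcd(2,3)=1
lcm=6


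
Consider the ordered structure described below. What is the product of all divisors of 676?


Divisors of 676: [1, 2, 4, 13, 26, 52, 169, 338, 676]
Product = n^(d(n)/2) = 676^(9/2)
Product = 5429503678976
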